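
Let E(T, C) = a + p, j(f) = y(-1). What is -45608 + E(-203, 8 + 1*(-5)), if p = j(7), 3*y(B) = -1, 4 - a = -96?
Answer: -136525/3 ≈ -45508.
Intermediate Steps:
a = 100 (a = 4 - 1*(-96) = 4 + 96 = 100)
y(B) = -⅓ (y(B) = (⅓)*(-1) = -⅓)
j(f) = -⅓
p = -⅓ ≈ -0.33333
E(T, C) = 299/3 (E(T, C) = 100 - ⅓ = 299/3)
-45608 + E(-203, 8 + 1*(-5)) = -45608 + 299/3 = -136525/3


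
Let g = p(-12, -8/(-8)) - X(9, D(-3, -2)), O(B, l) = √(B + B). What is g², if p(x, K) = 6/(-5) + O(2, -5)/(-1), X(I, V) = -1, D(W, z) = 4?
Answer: 121/25 ≈ 4.8400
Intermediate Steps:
O(B, l) = √2*√B (O(B, l) = √(2*B) = √2*√B)
p(x, K) = -16/5 (p(x, K) = 6/(-5) + (√2*√2)/(-1) = 6*(-⅕) + 2*(-1) = -6/5 - 2 = -16/5)
g = -11/5 (g = -16/5 - 1*(-1) = -16/5 + 1 = -11/5 ≈ -2.2000)
g² = (-11/5)² = 121/25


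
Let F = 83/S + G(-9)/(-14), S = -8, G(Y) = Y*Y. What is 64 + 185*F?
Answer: -163841/56 ≈ -2925.7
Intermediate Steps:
G(Y) = Y²
F = -905/56 (F = 83/(-8) + (-9)²/(-14) = 83*(-⅛) + 81*(-1/14) = -83/8 - 81/14 = -905/56 ≈ -16.161)
64 + 185*F = 64 + 185*(-905/56) = 64 - 167425/56 = -163841/56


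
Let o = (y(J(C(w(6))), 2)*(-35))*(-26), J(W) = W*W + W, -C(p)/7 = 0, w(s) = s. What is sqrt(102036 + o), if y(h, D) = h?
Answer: 2*sqrt(25509) ≈ 319.43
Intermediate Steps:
C(p) = 0 (C(p) = -7*0 = 0)
J(W) = W + W**2 (J(W) = W**2 + W = W + W**2)
o = 0 (o = ((0*(1 + 0))*(-35))*(-26) = ((0*1)*(-35))*(-26) = (0*(-35))*(-26) = 0*(-26) = 0)
sqrt(102036 + o) = sqrt(102036 + 0) = sqrt(102036) = 2*sqrt(25509)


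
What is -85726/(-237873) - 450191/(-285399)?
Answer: 43851466139/22629572109 ≈ 1.9378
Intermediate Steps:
-85726/(-237873) - 450191/(-285399) = -85726*(-1/237873) - 450191*(-1/285399) = 85726/237873 + 450191/285399 = 43851466139/22629572109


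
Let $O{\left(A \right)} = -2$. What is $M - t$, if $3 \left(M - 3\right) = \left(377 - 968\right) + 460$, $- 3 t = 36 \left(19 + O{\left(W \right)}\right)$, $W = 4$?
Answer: $\frac{490}{3} \approx 163.33$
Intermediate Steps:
$t = -204$ ($t = - \frac{36 \left(19 - 2\right)}{3} = - \frac{36 \cdot 17}{3} = \left(- \frac{1}{3}\right) 612 = -204$)
$M = - \frac{122}{3}$ ($M = 3 + \frac{\left(377 - 968\right) + 460}{3} = 3 + \frac{-591 + 460}{3} = 3 + \frac{1}{3} \left(-131\right) = 3 - \frac{131}{3} = - \frac{122}{3} \approx -40.667$)
$M - t = - \frac{122}{3} - -204 = - \frac{122}{3} + 204 = \frac{490}{3}$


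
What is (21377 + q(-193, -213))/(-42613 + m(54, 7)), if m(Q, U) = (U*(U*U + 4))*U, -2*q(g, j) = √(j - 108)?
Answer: -21377/40016 + I*√321/80032 ≈ -0.53421 + 0.00022387*I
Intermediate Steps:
q(g, j) = -√(-108 + j)/2 (q(g, j) = -√(j - 108)/2 = -√(-108 + j)/2)
m(Q, U) = U²*(4 + U²) (m(Q, U) = (U*(U² + 4))*U = (U*(4 + U²))*U = U²*(4 + U²))
(21377 + q(-193, -213))/(-42613 + m(54, 7)) = (21377 - √(-108 - 213)/2)/(-42613 + 7²*(4 + 7²)) = (21377 - I*√321/2)/(-42613 + 49*(4 + 49)) = (21377 - I*√321/2)/(-42613 + 49*53) = (21377 - I*√321/2)/(-42613 + 2597) = (21377 - I*√321/2)/(-40016) = (21377 - I*√321/2)*(-1/40016) = -21377/40016 + I*√321/80032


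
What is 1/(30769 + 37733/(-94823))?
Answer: 94823/2917571154 ≈ 3.2501e-5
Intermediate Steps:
1/(30769 + 37733/(-94823)) = 1/(30769 + 37733*(-1/94823)) = 1/(30769 - 37733/94823) = 1/(2917571154/94823) = 94823/2917571154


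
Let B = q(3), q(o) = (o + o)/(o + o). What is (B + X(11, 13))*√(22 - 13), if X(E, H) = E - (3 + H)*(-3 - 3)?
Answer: 324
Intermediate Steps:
q(o) = 1 (q(o) = (2*o)/((2*o)) = (2*o)*(1/(2*o)) = 1)
X(E, H) = 18 + E + 6*H (X(E, H) = E - (3 + H)*(-6) = E - (-18 - 6*H) = E + (18 + 6*H) = 18 + E + 6*H)
B = 1
(B + X(11, 13))*√(22 - 13) = (1 + (18 + 11 + 6*13))*√(22 - 13) = (1 + (18 + 11 + 78))*√9 = (1 + 107)*3 = 108*3 = 324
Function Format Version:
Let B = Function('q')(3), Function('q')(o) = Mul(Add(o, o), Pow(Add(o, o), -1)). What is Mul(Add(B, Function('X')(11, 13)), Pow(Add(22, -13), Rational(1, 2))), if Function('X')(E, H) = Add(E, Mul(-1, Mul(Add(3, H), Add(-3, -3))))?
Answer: 324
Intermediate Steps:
Function('q')(o) = 1 (Function('q')(o) = Mul(Mul(2, o), Pow(Mul(2, o), -1)) = Mul(Mul(2, o), Mul(Rational(1, 2), Pow(o, -1))) = 1)
Function('X')(E, H) = Add(18, E, Mul(6, H)) (Function('X')(E, H) = Add(E, Mul(-1, Mul(Add(3, H), -6))) = Add(E, Mul(-1, Add(-18, Mul(-6, H)))) = Add(E, Add(18, Mul(6, H))) = Add(18, E, Mul(6, H)))
B = 1
Mul(Add(B, Function('X')(11, 13)), Pow(Add(22, -13), Rational(1, 2))) = Mul(Add(1, Add(18, 11, Mul(6, 13))), Pow(Add(22, -13), Rational(1, 2))) = Mul(Add(1, Add(18, 11, 78)), Pow(9, Rational(1, 2))) = Mul(Add(1, 107), 3) = Mul(108, 3) = 324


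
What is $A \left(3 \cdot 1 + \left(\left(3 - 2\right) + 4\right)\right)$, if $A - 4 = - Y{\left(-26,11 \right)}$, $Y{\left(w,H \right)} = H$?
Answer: $-56$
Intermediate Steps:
$A = -7$ ($A = 4 - 11 = -7$)
$A \left(3 \cdot 1 + \left(\left(3 - 2\right) + 4\right)\right) = - 7 \left(3 \cdot 1 + \left(\left(3 - 2\right) + 4\right)\right) = - 7 \left(3 + \left(1 + 4\right)\right) = - 7 \left(3 + 5\right) = \left(-7\right) 8 = -56$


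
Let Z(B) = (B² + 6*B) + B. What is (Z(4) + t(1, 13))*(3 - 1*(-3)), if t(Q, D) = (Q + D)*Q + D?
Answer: 426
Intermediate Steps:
t(Q, D) = D + Q*(D + Q) (t(Q, D) = (D + Q)*Q + D = Q*(D + Q) + D = D + Q*(D + Q))
Z(B) = B² + 7*B
(Z(4) + t(1, 13))*(3 - 1*(-3)) = (4*(7 + 4) + (13 + 1² + 13*1))*(3 - 1*(-3)) = (4*11 + (13 + 1 + 13))*(3 + 3) = (44 + 27)*6 = 71*6 = 426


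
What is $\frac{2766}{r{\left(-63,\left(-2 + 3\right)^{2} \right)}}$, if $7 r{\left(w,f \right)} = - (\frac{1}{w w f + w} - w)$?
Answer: $- \frac{75627972}{246079} \approx -307.33$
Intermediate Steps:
$r{\left(w,f \right)} = - \frac{1}{7 \left(w + f w^{2}\right)} + \frac{w}{7}$ ($r{\left(w,f \right)} = \frac{\left(-1\right) \left(\frac{1}{w w f + w} - w\right)}{7} = \frac{\left(-1\right) \left(\frac{1}{w^{2} f + w} - w\right)}{7} = \frac{\left(-1\right) \left(\frac{1}{f w^{2} + w} - w\right)}{7} = \frac{\left(-1\right) \left(\frac{1}{w + f w^{2}} - w\right)}{7} = \frac{w - \frac{1}{w + f w^{2}}}{7} = - \frac{1}{7 \left(w + f w^{2}\right)} + \frac{w}{7}$)
$\frac{2766}{r{\left(-63,\left(-2 + 3\right)^{2} \right)}} = \frac{2766}{\frac{1}{7} \frac{1}{-63} \frac{1}{1 + \left(-2 + 3\right)^{2} \left(-63\right)} \left(-1 + \left(-63\right)^{2} + \left(-2 + 3\right)^{2} \left(-63\right)^{3}\right)} = \frac{2766}{\frac{1}{7} \left(- \frac{1}{63}\right) \frac{1}{1 + 1^{2} \left(-63\right)} \left(-1 + 3969 + 1^{2} \left(-250047\right)\right)} = \frac{2766}{\frac{1}{7} \left(- \frac{1}{63}\right) \frac{1}{1 + 1 \left(-63\right)} \left(-1 + 3969 + 1 \left(-250047\right)\right)} = \frac{2766}{\frac{1}{7} \left(- \frac{1}{63}\right) \frac{1}{1 - 63} \left(-1 + 3969 - 250047\right)} = \frac{2766}{\frac{1}{7} \left(- \frac{1}{63}\right) \frac{1}{-62} \left(-246079\right)} = \frac{2766}{\frac{1}{7} \left(- \frac{1}{63}\right) \left(- \frac{1}{62}\right) \left(-246079\right)} = \frac{2766}{- \frac{246079}{27342}} = 2766 \left(- \frac{27342}{246079}\right) = - \frac{75627972}{246079}$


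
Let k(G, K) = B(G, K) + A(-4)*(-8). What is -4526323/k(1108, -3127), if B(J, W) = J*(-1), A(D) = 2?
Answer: 4526323/1124 ≈ 4027.0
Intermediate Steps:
B(J, W) = -J
k(G, K) = -16 - G (k(G, K) = -G + 2*(-8) = -G - 16 = -16 - G)
-4526323/k(1108, -3127) = -4526323/(-16 - 1*1108) = -4526323/(-16 - 1108) = -4526323/(-1124) = -4526323*(-1/1124) = 4526323/1124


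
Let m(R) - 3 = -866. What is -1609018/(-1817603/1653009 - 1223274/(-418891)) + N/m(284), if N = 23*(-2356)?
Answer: -961428712369599387862/1087988754325559 ≈ -8.8368e+5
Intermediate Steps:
m(R) = -863 (m(R) = 3 - 866 = -863)
N = -54188
-1609018/(-1817603/1653009 - 1223274/(-418891)) + N/m(284) = -1609018/(-1817603/1653009 - 1223274/(-418891)) - 54188/(-863) = -1609018/(-1817603*1/1653009 - 1223274*(-1/418891)) - 54188*(-1/863) = -1609018/(-1817603/1653009 + 1223274/418891) + 54188/863 = -1609018/1260705393193/692430593019 + 54188/863 = -1609018*692430593019/1260705393193 + 54188/863 = -1114133287918245342/1260705393193 + 54188/863 = -961428712369599387862/1087988754325559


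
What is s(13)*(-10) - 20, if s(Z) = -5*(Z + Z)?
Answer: 1280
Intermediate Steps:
s(Z) = -10*Z
s(13)*(-10) - 20 = -10*13*(-10) - 20 = -130*(-10) - 20 = 1300 - 20 = 1280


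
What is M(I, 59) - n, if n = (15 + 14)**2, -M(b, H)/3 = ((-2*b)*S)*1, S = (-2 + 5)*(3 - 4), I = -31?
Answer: -283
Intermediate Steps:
S = -3 (S = 3*(-1) = -3)
M(b, H) = -18*b (M(b, H) = -3*-2*b*(-3) = -3*6*b = -18*b)
n = 841 (n = 29**2 = 841)
M(I, 59) - n = -18*(-31) - 1*841 = 558 - 841 = -283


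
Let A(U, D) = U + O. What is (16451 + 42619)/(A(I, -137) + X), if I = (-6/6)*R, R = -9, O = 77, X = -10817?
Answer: -19690/3577 ≈ -5.5046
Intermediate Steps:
I = 9 (I = -6/6*(-9) = -6*⅙*(-9) = -1*(-9) = 9)
A(U, D) = 77 + U (A(U, D) = U + 77 = 77 + U)
(16451 + 42619)/(A(I, -137) + X) = (16451 + 42619)/((77 + 9) - 10817) = 59070/(86 - 10817) = 59070/(-10731) = 59070*(-1/10731) = -19690/3577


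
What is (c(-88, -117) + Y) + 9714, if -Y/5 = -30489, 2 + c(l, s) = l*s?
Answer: 172453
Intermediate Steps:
c(l, s) = -2 + l*s
Y = 152445 (Y = -5*(-30489) = 152445)
(c(-88, -117) + Y) + 9714 = ((-2 - 88*(-117)) + 152445) + 9714 = ((-2 + 10296) + 152445) + 9714 = (10294 + 152445) + 9714 = 162739 + 9714 = 172453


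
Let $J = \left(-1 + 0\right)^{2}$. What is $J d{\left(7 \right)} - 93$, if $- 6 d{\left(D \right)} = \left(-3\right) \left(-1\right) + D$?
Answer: $- \frac{284}{3} \approx -94.667$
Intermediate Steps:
$d{\left(D \right)} = - \frac{1}{2} - \frac{D}{6}$ ($d{\left(D \right)} = - \frac{\left(-3\right) \left(-1\right) + D}{6} = - \frac{3 + D}{6} = - \frac{1}{2} - \frac{D}{6}$)
$J = 1$ ($J = \left(-1\right)^{2} = 1$)
$J d{\left(7 \right)} - 93 = 1 \left(- \frac{1}{2} - \frac{7}{6}\right) - 93 = 1 \left(- \frac{5}{3}\right) - 93 = - \frac{5}{3} - 93 = - \frac{284}{3}$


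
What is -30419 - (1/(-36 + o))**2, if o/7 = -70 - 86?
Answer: -38704648897/1272384 ≈ -30419.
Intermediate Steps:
o = -1092 (o = 7*(-70 - 86) = 7*(-156) = -1092)
-30419 - (1/(-36 + o))**2 = -30419 - (1/(-36 - 1092))**2 = -30419 - (1/(-1128))**2 = -30419 - (-1/1128)**2 = -30419 - 1*1/1272384 = -30419 - 1/1272384 = -38704648897/1272384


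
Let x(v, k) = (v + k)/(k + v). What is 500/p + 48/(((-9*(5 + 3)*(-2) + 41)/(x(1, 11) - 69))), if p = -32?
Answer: -49237/1480 ≈ -33.268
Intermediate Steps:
x(v, k) = 1 (x(v, k) = (k + v)/(k + v) = 1)
500/p + 48/(((-9*(5 + 3)*(-2) + 41)/(x(1, 11) - 69))) = 500/(-32) + 48/(((-9*(5 + 3)*(-2) + 41)/(1 - 69))) = 500*(-1/32) + 48/(((-72*(-2) + 41)/(-68))) = -125/8 + 48/(((-9*(-16) + 41)*(-1/68))) = -125/8 + 48/(((144 + 41)*(-1/68))) = -125/8 + 48/((185*(-1/68))) = -125/8 + 48/(-185/68) = -125/8 + 48*(-68/185) = -125/8 - 3264/185 = -49237/1480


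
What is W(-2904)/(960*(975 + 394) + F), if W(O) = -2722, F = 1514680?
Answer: -1361/1414460 ≈ -0.00096220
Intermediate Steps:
W(-2904)/(960*(975 + 394) + F) = -2722/(960*(975 + 394) + 1514680) = -2722/(960*1369 + 1514680) = -2722/(1314240 + 1514680) = -2722/2828920 = -2722*1/2828920 = -1361/1414460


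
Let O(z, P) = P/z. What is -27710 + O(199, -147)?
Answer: -5514437/199 ≈ -27711.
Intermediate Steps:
-27710 + O(199, -147) = -27710 - 147/199 = -5514437/199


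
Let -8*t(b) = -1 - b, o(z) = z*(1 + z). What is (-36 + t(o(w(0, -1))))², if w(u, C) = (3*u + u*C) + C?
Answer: 82369/64 ≈ 1287.0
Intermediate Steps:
w(u, C) = C + 3*u + C*u (w(u, C) = (3*u + C*u) + C = C + 3*u + C*u)
t(b) = ⅛ + b/8 (t(b) = -(-1 - b)/8 = ⅛ + b/8)
(-36 + t(o(w(0, -1))))² = (-36 + (⅛ + ((-1 + 3*0 - 1*0)*(1 + (-1 + 3*0 - 1*0)))/8))² = (-36 + (⅛ + ((-1 + 0 + 0)*(1 + (-1 + 0 + 0)))/8))² = (-36 + (⅛ + (-(1 - 1))/8))² = (-36 + (⅛ + (-1*0)/8))² = (-36 + (⅛ + (⅛)*0))² = (-36 + (⅛ + 0))² = (-36 + ⅛)² = (-287/8)² = 82369/64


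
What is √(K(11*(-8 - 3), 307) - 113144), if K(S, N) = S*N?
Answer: 3*I*√16699 ≈ 387.67*I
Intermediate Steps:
K(S, N) = N*S
√(K(11*(-8 - 3), 307) - 113144) = √(307*(11*(-8 - 3)) - 113144) = √(307*(11*(-11)) - 113144) = √(307*(-121) - 113144) = √(-37147 - 113144) = √(-150291) = 3*I*√16699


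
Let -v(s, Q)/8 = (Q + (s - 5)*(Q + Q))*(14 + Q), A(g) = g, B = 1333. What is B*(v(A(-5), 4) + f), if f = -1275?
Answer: 12888777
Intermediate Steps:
v(s, Q) = -8*(14 + Q)*(Q + 2*Q*(-5 + s)) (v(s, Q) = -8*(Q + (s - 5)*(Q + Q))*(14 + Q) = -8*(Q + (-5 + s)*(2*Q))*(14 + Q) = -8*(Q + 2*Q*(-5 + s))*(14 + Q) = -8*(14 + Q)*(Q + 2*Q*(-5 + s)))
B*(v(A(-5), 4) + f) = 1333*(8*4*(126 - 28*(-5) + 9*4 - 2*4*(-5)) - 1275) = 1333*(8*4*(126 + 140 + 36 + 40) - 1275) = 1333*(8*4*342 - 1275) = 1333*(10944 - 1275) = 1333*9669 = 12888777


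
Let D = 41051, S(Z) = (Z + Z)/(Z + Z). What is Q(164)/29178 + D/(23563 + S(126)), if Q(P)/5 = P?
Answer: 608554279/343775196 ≈ 1.7702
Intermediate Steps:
S(Z) = 1 (S(Z) = (2*Z)/((2*Z)) = (2*Z)*(1/(2*Z)) = 1)
Q(P) = 5*P
Q(164)/29178 + D/(23563 + S(126)) = (5*164)/29178 + 41051/(23563 + 1) = 820*(1/29178) + 41051/23564 = 410/14589 + 41051*(1/23564) = 410/14589 + 41051/23564 = 608554279/343775196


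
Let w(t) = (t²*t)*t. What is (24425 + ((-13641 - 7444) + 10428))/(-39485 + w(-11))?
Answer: -3442/6211 ≈ -0.55418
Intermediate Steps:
w(t) = t⁴ (w(t) = t³*t = t⁴)
(24425 + ((-13641 - 7444) + 10428))/(-39485 + w(-11)) = (24425 + ((-13641 - 7444) + 10428))/(-39485 + (-11)⁴) = (24425 + (-21085 + 10428))/(-39485 + 14641) = (24425 - 10657)/(-24844) = 13768*(-1/24844) = -3442/6211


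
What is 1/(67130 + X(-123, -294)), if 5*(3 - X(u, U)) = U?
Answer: 5/335959 ≈ 1.4883e-5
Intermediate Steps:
X(u, U) = 3 - U/5
1/(67130 + X(-123, -294)) = 1/(67130 + (3 - ⅕*(-294))) = 1/(67130 + (3 + 294/5)) = 1/(67130 + 309/5) = 1/(335959/5) = 5/335959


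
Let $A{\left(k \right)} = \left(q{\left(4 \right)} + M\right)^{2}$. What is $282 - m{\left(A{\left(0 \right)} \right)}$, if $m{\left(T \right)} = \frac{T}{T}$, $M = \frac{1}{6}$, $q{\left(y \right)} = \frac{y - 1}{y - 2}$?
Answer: $281$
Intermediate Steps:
$q{\left(y \right)} = \frac{-1 + y}{-2 + y}$
$M = \frac{1}{6} \approx 0.16667$
$A{\left(k \right)} = \frac{25}{9}$ ($A{\left(k \right)} = \left(\frac{-1 + 4}{-2 + 4} + \frac{1}{6}\right)^{2} = \left(\frac{1}{2} \cdot 3 + \frac{1}{6}\right)^{2} = \left(\frac{3}{2} + \frac{1}{6}\right)^{2} = \left(\frac{5}{3}\right)^{2} = \frac{25}{9}$)
$m{\left(T \right)} = 1$
$282 - m{\left(A{\left(0 \right)} \right)} = 282 - 1 = 281$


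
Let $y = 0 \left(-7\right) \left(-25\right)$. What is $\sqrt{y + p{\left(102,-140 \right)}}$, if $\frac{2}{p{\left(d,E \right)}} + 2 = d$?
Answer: $\frac{\sqrt{2}}{10} \approx 0.14142$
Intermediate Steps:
$y = 0$ ($y = 0 \left(-25\right) = 0$)
$p{\left(d,E \right)} = \frac{2}{-2 + d}$
$\sqrt{y + p{\left(102,-140 \right)}} = \sqrt{0 + \frac{2}{-2 + 102}} = \sqrt{0 + \frac{2}{100}} = \sqrt{0 + 2 \cdot \frac{1}{100}} = \sqrt{0 + \frac{1}{50}} = \sqrt{\frac{1}{50}} = \frac{\sqrt{2}}{10}$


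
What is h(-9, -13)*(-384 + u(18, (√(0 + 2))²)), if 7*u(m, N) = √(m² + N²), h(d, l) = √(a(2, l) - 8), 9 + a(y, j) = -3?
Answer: 4*I*√5*(-1344 + √82)/7 ≈ -1705.7*I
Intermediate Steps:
a(y, j) = -12 (a(y, j) = -9 - 3 = -12)
h(d, l) = 2*I*√5 (h(d, l) = √(-12 - 8) = √(-20) = 2*I*√5)
u(m, N) = √(N² + m²)/7 (u(m, N) = √(m² + N²)/7 = √(N² + m²)/7)
h(-9, -13)*(-384 + u(18, (√(0 + 2))²)) = (2*I*√5)*(-384 + √(((√(0 + 2))²)² + 18²)/7) = (2*I*√5)*(-384 + √(((√2)²)² + 324)/7) = (2*I*√5)*(-384 + √(2² + 324)/7) = (2*I*√5)*(-384 + √(4 + 324)/7) = (2*I*√5)*(-384 + √328/7) = (2*I*√5)*(-384 + (2*√82)/7) = (2*I*√5)*(-384 + 2*√82/7) = 2*I*√5*(-384 + 2*√82/7)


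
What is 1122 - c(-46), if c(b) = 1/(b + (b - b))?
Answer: 51613/46 ≈ 1122.0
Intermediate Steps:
c(b) = 1/b (c(b) = 1/(b + 0) = 1/b)
1122 - c(-46) = 1122 - 1/(-46) = 1122 - 1*(-1/46) = 1122 + 1/46 = 51613/46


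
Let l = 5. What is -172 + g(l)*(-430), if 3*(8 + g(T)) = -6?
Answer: 4128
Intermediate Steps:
g(T) = -10 (g(T) = -8 + (⅓)*(-6) = -8 - 2 = -10)
-172 + g(l)*(-430) = -172 - 10*(-430) = -172 + 4300 = 4128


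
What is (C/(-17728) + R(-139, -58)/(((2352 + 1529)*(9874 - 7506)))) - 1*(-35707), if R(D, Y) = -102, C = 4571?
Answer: 90898211294371/2545687616 ≈ 35707.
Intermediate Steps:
(C/(-17728) + R(-139, -58)/(((2352 + 1529)*(9874 - 7506)))) - 1*(-35707) = (4571/(-17728) - 102*1/((2352 + 1529)*(9874 - 7506))) - 1*(-35707) = (4571*(-1/17728) - 102/(3881*2368)) + 35707 = (-4571/17728 - 102/9190208) + 35707 = (-4571/17728 - 102*1/9190208) + 35707 = (-4571/17728 - 51/4595104) + 35707 = -656410141/2545687616 + 35707 = 90898211294371/2545687616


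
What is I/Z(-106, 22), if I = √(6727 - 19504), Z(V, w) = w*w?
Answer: I*√12777/484 ≈ 0.23354*I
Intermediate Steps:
Z(V, w) = w²
I = I*√12777 (I = √(-12777) = I*√12777 ≈ 113.04*I)
I/Z(-106, 22) = (I*√12777)/(22²) = (I*√12777)/484 = (I*√12777)*(1/484) = I*√12777/484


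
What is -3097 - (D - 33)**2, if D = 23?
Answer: -3197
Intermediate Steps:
-3097 - (D - 33)**2 = -3097 - (23 - 33)**2 = -3097 - 1*(-10)**2 = -3097 - 1*100 = -3097 - 100 = -3197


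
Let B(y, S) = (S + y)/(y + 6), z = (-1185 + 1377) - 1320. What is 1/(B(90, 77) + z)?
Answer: -96/108121 ≈ -0.00088789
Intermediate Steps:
z = -1128 (z = 192 - 1320 = -1128)
B(y, S) = (S + y)/(6 + y)
1/(B(90, 77) + z) = 1/((77 + 90)/(6 + 90) - 1128) = 1/(167/96 - 1128) = 1/(-108121/96) = -96/108121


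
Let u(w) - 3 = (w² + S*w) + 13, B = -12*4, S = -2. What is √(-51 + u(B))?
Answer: √2365 ≈ 48.631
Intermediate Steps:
B = -48
u(w) = 16 + w² - 2*w (u(w) = 3 + ((w² - 2*w) + 13) = 3 + (13 + w² - 2*w) = 16 + w² - 2*w)
√(-51 + u(B)) = √(-51 + (16 + (-48)² - 2*(-48))) = √(-51 + (16 + 2304 + 96)) = √(-51 + 2416) = √2365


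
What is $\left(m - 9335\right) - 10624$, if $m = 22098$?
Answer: $2139$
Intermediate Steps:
$\left(m - 9335\right) - 10624 = \left(22098 - 9335\right) - 10624 = 12763 - 10624 = 2139$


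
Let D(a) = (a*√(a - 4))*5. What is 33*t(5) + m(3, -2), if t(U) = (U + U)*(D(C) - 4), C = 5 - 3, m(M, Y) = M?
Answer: -1317 + 3300*I*√2 ≈ -1317.0 + 4666.9*I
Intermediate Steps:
C = 2
D(a) = 5*a*√(-4 + a) (D(a) = (a*√(-4 + a))*5 = 5*a*√(-4 + a))
t(U) = 2*U*(-4 + 10*I*√2) (t(U) = (U + U)*(5*2*√(-4 + 2) - 4) = (2*U)*(5*2*√(-2) - 4) = (2*U)*(5*2*(I*√2) - 4) = (2*U)*(10*I*√2 - 4) = (2*U)*(-4 + 10*I*√2) = 2*U*(-4 + 10*I*√2))
33*t(5) + m(3, -2) = 33*(4*5*(-2 + 5*I*√2)) + 3 = 33*(-40 + 100*I*√2) + 3 = (-1320 + 3300*I*√2) + 3 = -1317 + 3300*I*√2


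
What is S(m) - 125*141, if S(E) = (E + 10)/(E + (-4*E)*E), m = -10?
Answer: -17625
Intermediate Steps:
S(E) = (10 + E)/(E - 4*E²)
S(m) - 125*141 = (-10 - 1*(-10))/((-10)*(-1 + 4*(-10))) - 125*141 = -(-10 + 10)/(10*(-1 - 40)) - 17625 = -⅒*0/(-41) - 17625 = -⅒*(-1/41)*0 - 17625 = 0 - 17625 = -17625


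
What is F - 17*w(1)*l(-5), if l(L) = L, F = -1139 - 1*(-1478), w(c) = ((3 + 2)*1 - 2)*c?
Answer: 594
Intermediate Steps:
w(c) = 3*c (w(c) = (5*1 - 2)*c = (5 - 2)*c = 3*c)
F = 339 (F = -1139 + 1478 = 339)
F - 17*w(1)*l(-5) = 339 - 17*(3*1)*(-5) = 339 - 17*3*(-5) = 339 - 51*(-5) = 339 - 1*(-255) = 339 + 255 = 594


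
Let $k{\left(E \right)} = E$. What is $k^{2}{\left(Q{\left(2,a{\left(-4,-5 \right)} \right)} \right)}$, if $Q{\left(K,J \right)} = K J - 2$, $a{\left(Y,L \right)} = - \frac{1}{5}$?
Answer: $\frac{144}{25} \approx 5.76$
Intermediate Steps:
$a{\left(Y,L \right)} = - \frac{1}{5}$ ($a{\left(Y,L \right)} = \left(-1\right) \frac{1}{5} = - \frac{1}{5}$)
$Q{\left(K,J \right)} = -2 + J K$ ($Q{\left(K,J \right)} = J K - 2 = -2 + J K$)
$k^{2}{\left(Q{\left(2,a{\left(-4,-5 \right)} \right)} \right)} = \left(-2 - \frac{2}{5}\right)^{2} = \left(- \frac{12}{5}\right)^{2} = \frac{144}{25}$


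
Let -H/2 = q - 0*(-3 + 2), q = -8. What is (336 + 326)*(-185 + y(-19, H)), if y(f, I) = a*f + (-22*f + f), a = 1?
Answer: 129090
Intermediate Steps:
H = 16 (H = -2*(-8 - 0*(-3 + 2)) = -2*(-8 - 0*(-1)) = -2*(-8 - 1*0) = -2*(-8 + 0) = -2*(-8) = 16)
y(f, I) = -20*f (y(f, I) = 1*f + (-22*f + f) = f - 21*f = -20*f)
(336 + 326)*(-185 + y(-19, H)) = (336 + 326)*(-185 - 20*(-19)) = 662*(-185 + 380) = 662*195 = 129090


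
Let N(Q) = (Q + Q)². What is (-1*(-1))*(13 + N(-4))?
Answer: 77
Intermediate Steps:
N(Q) = 4*Q² (N(Q) = (2*Q)² = 4*Q²)
(-1*(-1))*(13 + N(-4)) = (-1*(-1))*(13 + 4*(-4)²) = 1*(13 + 4*16) = 1*(13 + 64) = 1*77 = 77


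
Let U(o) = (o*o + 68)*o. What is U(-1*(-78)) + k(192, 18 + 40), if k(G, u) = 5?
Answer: 479861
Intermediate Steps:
U(o) = o*(68 + o**2) (U(o) = (o**2 + 68)*o = (68 + o**2)*o = o*(68 + o**2))
U(-1*(-78)) + k(192, 18 + 40) = (-1*(-78))*(68 + (-1*(-78))**2) + 5 = 78*(68 + 78**2) + 5 = 78*(68 + 6084) + 5 = 78*6152 + 5 = 479856 + 5 = 479861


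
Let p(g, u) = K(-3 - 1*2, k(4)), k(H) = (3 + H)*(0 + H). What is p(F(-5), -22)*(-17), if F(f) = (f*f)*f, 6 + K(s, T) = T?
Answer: -374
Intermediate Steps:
k(H) = H*(3 + H) (k(H) = (3 + H)*H = H*(3 + H))
K(s, T) = -6 + T
F(f) = f**3 (F(f) = f**2*f = f**3)
p(g, u) = 22 (p(g, u) = -6 + 4*(3 + 4) = -6 + 4*7 = -6 + 28 = 22)
p(F(-5), -22)*(-17) = 22*(-17) = -374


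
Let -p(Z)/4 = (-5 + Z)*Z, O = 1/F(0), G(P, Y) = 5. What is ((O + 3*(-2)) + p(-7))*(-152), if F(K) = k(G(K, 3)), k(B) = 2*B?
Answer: 259844/5 ≈ 51969.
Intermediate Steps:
F(K) = 10 (F(K) = 2*5 = 10)
O = 1/10 ≈ 0.10000
p(Z) = -4*Z*(-5 + Z) (p(Z) = -4*(-5 + Z)*Z = -4*Z*(-5 + Z))
((O + 3*(-2)) + p(-7))*(-152) = ((1/10 + 3*(-2)) + 4*(-7)*(5 - 1*(-7)))*(-152) = ((1/10 - 6) + 4*(-7)*(5 + 7))*(-152) = (-59/10 + 4*(-7)*12)*(-152) = (-59/10 - 336)*(-152) = -3419/10*(-152) = 259844/5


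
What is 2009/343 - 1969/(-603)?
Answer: 38506/4221 ≈ 9.1225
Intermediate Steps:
2009/343 - 1969/(-603) = 2009*(1/343) - 1969*(-1/603) = 41/7 + 1969/603 = 38506/4221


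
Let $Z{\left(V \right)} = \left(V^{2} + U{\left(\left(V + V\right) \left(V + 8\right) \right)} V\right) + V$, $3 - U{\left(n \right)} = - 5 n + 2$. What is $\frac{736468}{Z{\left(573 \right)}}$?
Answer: $\frac{736468}{1907920965} \approx 0.00038601$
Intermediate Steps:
$U{\left(n \right)} = 1 + 5 n$ ($U{\left(n \right)} = 3 - \left(- 5 n + 2\right) = 3 - \left(2 - 5 n\right) = 3 + \left(-2 + 5 n\right) = 1 + 5 n$)
$Z{\left(V \right)} = V + V^{2} + V \left(1 + 10 V \left(8 + V\right)\right)$ ($Z{\left(V \right)} = \left(V^{2} + \left(1 + 5 \left(V + V\right) \left(V + 8\right)\right) V\right) + V = \left(V^{2} + \left(1 + 5 \cdot 2 V \left(8 + V\right)\right) V\right) + V = \left(V^{2} + \left(1 + 10 V \left(8 + V\right)\right) V\right) + V = \left(V^{2} + V \left(1 + 10 V \left(8 + V\right)\right)\right) + V = V + V^{2} + V \left(1 + 10 V \left(8 + V\right)\right)$)
$\frac{736468}{Z{\left(573 \right)}} = \frac{736468}{573 \left(2 + 573 + 10 \cdot 573 \left(8 + 573\right)\right)} = \frac{736468}{573 \left(2 + 573 + 10 \cdot 573 \cdot 581\right)} = \frac{736468}{573 \left(2 + 573 + 3329130\right)} = \frac{736468}{573 \cdot 3329705} = \frac{736468}{1907920965}$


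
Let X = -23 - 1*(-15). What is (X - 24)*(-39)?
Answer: 1248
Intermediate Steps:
X = -8 (X = -23 + 15 = -8)
(X - 24)*(-39) = (-8 - 24)*(-39) = -32*(-39) = 1248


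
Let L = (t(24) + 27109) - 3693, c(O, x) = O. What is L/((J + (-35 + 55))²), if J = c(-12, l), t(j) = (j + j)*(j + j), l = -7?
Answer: 3215/8 ≈ 401.88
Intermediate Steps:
t(j) = 4*j² (t(j) = (2*j)*(2*j) = 4*j²)
J = -12
L = 25720 (L = (4*24² + 27109) - 3693 = (4*576 + 27109) - 3693 = (2304 + 27109) - 3693 = 29413 - 3693 = 25720)
L/((J + (-35 + 55))²) = 25720/((-12 + (-35 + 55))²) = 25720/((-12 + 20)²) = 25720/(8²) = 25720/64 = 25720*(1/64) = 3215/8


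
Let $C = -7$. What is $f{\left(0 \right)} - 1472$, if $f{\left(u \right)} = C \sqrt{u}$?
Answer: $-1472$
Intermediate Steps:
$f{\left(u \right)} = - 7 \sqrt{u}$
$f{\left(0 \right)} - 1472 = - 7 \sqrt{0} - 1472 = \left(-7\right) 0 - 1472 = 0 - 1472 = -1472$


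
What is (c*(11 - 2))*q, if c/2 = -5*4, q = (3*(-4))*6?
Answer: 25920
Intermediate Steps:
q = -72 (q = -12*6 = -72)
c = -40 (c = 2*(-5*4) = 2*(-20) = -40)
(c*(11 - 2))*q = -40*(11 - 2)*(-72) = -40*9*(-72) = -360*(-72) = 25920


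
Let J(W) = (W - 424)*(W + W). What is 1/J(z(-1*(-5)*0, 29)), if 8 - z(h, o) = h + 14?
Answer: 1/5160 ≈ 0.00019380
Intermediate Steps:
z(h, o) = -6 - h (z(h, o) = 8 - (h + 14) = 8 - (14 + h) = 8 + (-14 - h) = -6 - h)
J(W) = 2*W*(-424 + W) (J(W) = (-424 + W)*(2*W) = 2*W*(-424 + W))
1/J(z(-1*(-5)*0, 29)) = 1/(2*(-6 - (-1*(-5))*0)*(-424 + (-6 - (-1*(-5))*0))) = 1/(2*(-6 - 5*0)*(-424 + (-6 - 5*0))) = 1/(2*(-6 - 1*0)*(-424 + (-6 - 1*0))) = 1/(2*(-6 + 0)*(-424 + (-6 + 0))) = 1/(2*(-6)*(-424 - 6)) = 1/(2*(-6)*(-430)) = 1/5160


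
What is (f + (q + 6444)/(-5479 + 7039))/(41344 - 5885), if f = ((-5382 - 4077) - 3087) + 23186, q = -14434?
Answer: 1659041/5531604 ≈ 0.29992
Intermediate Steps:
f = 10640 (f = (-9459 - 3087) + 23186 = -12546 + 23186 = 10640)
(f + (q + 6444)/(-5479 + 7039))/(41344 - 5885) = (10640 + (-14434 + 6444)/(-5479 + 7039))/(41344 - 5885) = (10640 - 7990/1560)/35459 = (10640 - 7990*1/1560)*(1/35459) = (10640 - 799/156)*(1/35459) = (1659041/156)*(1/35459) = 1659041/5531604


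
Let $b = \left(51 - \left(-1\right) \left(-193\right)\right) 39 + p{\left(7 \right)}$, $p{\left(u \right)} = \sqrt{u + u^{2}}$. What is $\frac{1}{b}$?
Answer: $- \frac{2769}{15334694} - \frac{\sqrt{14}}{15334694} \approx -0.00018081$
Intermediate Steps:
$b = -5538 + 2 \sqrt{14}$ ($b = \left(51 - \left(-1\right) \left(-193\right)\right) 39 + \sqrt{7 \left(1 + 7\right)} = \left(51 - 193\right) 39 + \sqrt{7 \cdot 8} = \left(51 - 193\right) 39 + \sqrt{56} = \left(-142\right) 39 + 2 \sqrt{14} = -5538 + 2 \sqrt{14} \approx -5530.5$)
$\frac{1}{b} = \frac{1}{-5538 + 2 \sqrt{14}}$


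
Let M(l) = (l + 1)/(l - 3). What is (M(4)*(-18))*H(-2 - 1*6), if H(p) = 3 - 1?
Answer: -180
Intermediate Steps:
H(p) = 2
M(l) = (1 + l)/(-3 + l)
(M(4)*(-18))*H(-2 - 1*6) = (((1 + 4)/(-3 + 4))*(-18))*2 = ((5/1)*(-18))*2 = ((1*5)*(-18))*2 = (5*(-18))*2 = -90*2 = -180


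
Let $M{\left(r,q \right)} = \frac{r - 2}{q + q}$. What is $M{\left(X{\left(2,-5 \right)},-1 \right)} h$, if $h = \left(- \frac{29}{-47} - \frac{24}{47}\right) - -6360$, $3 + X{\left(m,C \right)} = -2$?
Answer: $\frac{2092475}{94} \approx 22260.0$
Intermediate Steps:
$X{\left(m,C \right)} = -5$ ($X{\left(m,C \right)} = -3 - 2 = -5$)
$M{\left(r,q \right)} = \frac{-2 + r}{2 q}$
$h = \frac{298925}{47}$ ($h = \left(\left(-29\right) \left(- \frac{1}{47}\right) - \frac{24}{47}\right) + 6360 = \left(\frac{29}{47} - \frac{24}{47}\right) + 6360 = \frac{5}{47} + 6360 = \frac{298925}{47} \approx 6360.1$)
$M{\left(X{\left(2,-5 \right)},-1 \right)} h = \frac{-2 - 5}{2 \left(-1\right)} \frac{298925}{47} = \frac{1}{2} \left(-1\right) \left(-7\right) \frac{298925}{47} = \frac{7}{2} \cdot \frac{298925}{47} = \frac{2092475}{94}$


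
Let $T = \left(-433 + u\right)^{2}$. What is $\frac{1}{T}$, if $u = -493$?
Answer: $\frac{1}{857476} \approx 1.1662 \cdot 10^{-6}$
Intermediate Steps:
$T = 857476$ ($T = \left(-433 - 493\right)^{2} = \left(-926\right)^{2} = 857476$)
$\frac{1}{T} = \frac{1}{857476}$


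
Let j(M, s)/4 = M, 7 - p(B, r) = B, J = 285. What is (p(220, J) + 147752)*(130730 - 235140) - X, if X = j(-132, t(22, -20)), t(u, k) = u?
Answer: -15404546462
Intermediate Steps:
p(B, r) = 7 - B
j(M, s) = 4*M
X = -528 (X = 4*(-132) = -528)
(p(220, J) + 147752)*(130730 - 235140) - X = ((7 - 1*220) + 147752)*(130730 - 235140) - 1*(-528) = ((7 - 220) + 147752)*(-104410) + 528 = (-213 + 147752)*(-104410) + 528 = 147539*(-104410) + 528 = -15404546990 + 528 = -15404546462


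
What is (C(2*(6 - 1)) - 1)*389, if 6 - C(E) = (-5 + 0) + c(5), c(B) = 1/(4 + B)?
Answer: 34621/9 ≈ 3846.8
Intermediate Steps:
C(E) = 98/9 (C(E) = 6 - ((-5 + 0) + 1/(4 + 5)) = 6 - (-5 + 1/9) = 6 - (-5 + ⅑) = 6 - 1*(-44/9) = 6 + 44/9 = 98/9)
(C(2*(6 - 1)) - 1)*389 = (98/9 - 1)*389 = (89/9)*389 = 34621/9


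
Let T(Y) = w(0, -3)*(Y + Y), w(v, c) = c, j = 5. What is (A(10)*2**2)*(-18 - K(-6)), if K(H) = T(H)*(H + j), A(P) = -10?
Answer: -720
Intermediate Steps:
T(Y) = -6*Y (T(Y) = -3*(Y + Y) = -6*Y)
K(H) = -6*H*(5 + H) (K(H) = (-6*H)*(H + 5) = (-6*H)*(5 + H) = -6*H*(5 + H))
(A(10)*2**2)*(-18 - K(-6)) = (-10*2**2)*(-18 - (-6)*(-6)*(5 - 6)) = (-10*4)*(-18 - (-6)*(-6)*(-1)) = -40*(-18 - 1*(-36)) = -40*(-18 + 36) = -40*18 = -720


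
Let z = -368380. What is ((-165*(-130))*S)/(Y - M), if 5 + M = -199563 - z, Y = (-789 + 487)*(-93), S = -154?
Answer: 1651650/70363 ≈ 23.473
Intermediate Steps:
Y = 28086 (Y = -302*(-93) = 28086)
M = 168812 (M = -5 + (-199563 - 1*(-368380)) = -5 + (-199563 + 368380) = -5 + 168817 = 168812)
((-165*(-130))*S)/(Y - M) = (-165*(-130)*(-154))/(28086 - 1*168812) = (21450*(-154))/(28086 - 168812) = -3303300/(-140726) = -3303300*(-1/140726) = 1651650/70363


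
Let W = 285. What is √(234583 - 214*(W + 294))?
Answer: √110677 ≈ 332.68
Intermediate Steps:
√(234583 - 214*(W + 294)) = √(234583 - 214*(285 + 294)) = √(234583 - 214*579) = √(234583 - 123906) = √110677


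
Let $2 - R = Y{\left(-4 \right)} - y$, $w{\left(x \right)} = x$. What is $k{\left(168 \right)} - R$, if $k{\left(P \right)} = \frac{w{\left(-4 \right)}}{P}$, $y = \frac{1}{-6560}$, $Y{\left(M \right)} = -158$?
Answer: $- \frac{22044859}{137760} \approx -160.02$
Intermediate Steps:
$y = - \frac{1}{6560} \approx -0.00015244$
$k{\left(P \right)} = - \frac{4}{P}$
$R = \frac{1049599}{6560}$ ($R = 2 - \left(-158 - - \frac{1}{6560}\right) = 2 - \left(-158 + \frac{1}{6560}\right) = 2 - - \frac{1036479}{6560} = 2 + \frac{1036479}{6560} = \frac{1049599}{6560} \approx 160.0$)
$k{\left(168 \right)} - R = - \frac{4}{168} - \frac{1049599}{6560} = \left(-4\right) \frac{1}{168} - \frac{1049599}{6560} = - \frac{1}{42} - \frac{1049599}{6560} = - \frac{22044859}{137760}$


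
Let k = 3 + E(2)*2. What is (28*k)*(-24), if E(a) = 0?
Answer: -2016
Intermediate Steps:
k = 3 (k = 3 + 0*2 = 3 + 0 = 3)
(28*k)*(-24) = (28*3)*(-24) = 84*(-24) = -2016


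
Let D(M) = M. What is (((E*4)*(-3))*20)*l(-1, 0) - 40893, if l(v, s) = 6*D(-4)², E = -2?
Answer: 5187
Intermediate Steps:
l(v, s) = 96 (l(v, s) = 6*(-4)² = 6*16 = 96)
(((E*4)*(-3))*20)*l(-1, 0) - 40893 = ((-2*4*(-3))*20)*96 - 40893 = (-8*(-3)*20)*96 - 40893 = (24*20)*96 - 40893 = 480*96 - 40893 = 46080 - 40893 = 5187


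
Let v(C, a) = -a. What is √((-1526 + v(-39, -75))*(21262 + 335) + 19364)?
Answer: I*√31317883 ≈ 5596.2*I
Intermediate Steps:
√((-1526 + v(-39, -75))*(21262 + 335) + 19364) = √((-1526 - 1*(-75))*(21262 + 335) + 19364) = √((-1526 + 75)*21597 + 19364) = √(-1451*21597 + 19364) = √(-31337247 + 19364) = √(-31317883) = I*√31317883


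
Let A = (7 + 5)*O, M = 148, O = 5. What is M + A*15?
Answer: 1048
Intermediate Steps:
A = 60 (A = (7 + 5)*5 = 12*5 = 60)
M + A*15 = 148 + 60*15 = 148 + 900 = 1048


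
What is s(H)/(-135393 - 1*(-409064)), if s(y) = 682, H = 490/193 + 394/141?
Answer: 682/273671 ≈ 0.0024920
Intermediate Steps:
H = 145132/27213 (H = 490*(1/193) + 394*(1/141) = 490/193 + 394/141 = 145132/27213 ≈ 5.3332)
s(H)/(-135393 - 1*(-409064)) = 682/(-135393 - 1*(-409064)) = 682/(-135393 + 409064) = 682/273671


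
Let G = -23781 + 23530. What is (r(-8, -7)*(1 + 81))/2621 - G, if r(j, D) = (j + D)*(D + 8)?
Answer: 656641/2621 ≈ 250.53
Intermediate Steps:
r(j, D) = (8 + D)*(D + j) (r(j, D) = (D + j)*(8 + D) = (8 + D)*(D + j))
G = -251
(r(-8, -7)*(1 + 81))/2621 - G = (((-7)**2 + 8*(-7) + 8*(-8) - 7*(-8))*(1 + 81))/2621 - 1*(-251) = ((49 - 56 - 64 + 56)*82)*(1/2621) + 251 = -15*82*(1/2621) + 251 = -1230*1/2621 + 251 = -1230/2621 + 251 = 656641/2621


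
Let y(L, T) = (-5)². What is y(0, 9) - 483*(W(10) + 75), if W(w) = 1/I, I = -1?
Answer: -35717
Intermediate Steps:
W(w) = -1 (W(w) = 1/(-1) = -1)
y(L, T) = 25
y(0, 9) - 483*(W(10) + 75) = 25 - 483*(-1 + 75) = 25 - 483*74 = 25 - 35742 = -35717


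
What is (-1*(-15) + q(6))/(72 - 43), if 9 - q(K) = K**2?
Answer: -12/29 ≈ -0.41379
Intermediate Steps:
q(K) = 9 - K**2
(-1*(-15) + q(6))/(72 - 43) = (-1*(-15) + (9 - 1*6**2))/(72 - 43) = (15 + (9 - 1*36))/29 = (15 + (9 - 36))*(1/29) = (15 - 27)*(1/29) = -12*1/29 = -12/29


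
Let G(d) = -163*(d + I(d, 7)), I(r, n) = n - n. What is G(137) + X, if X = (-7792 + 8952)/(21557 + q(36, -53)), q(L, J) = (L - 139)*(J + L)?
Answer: -130122447/5827 ≈ -22331.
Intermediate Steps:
I(r, n) = 0
q(L, J) = (-139 + L)*(J + L)
G(d) = -163*d (G(d) = -163*(d + 0) = -163*d)
X = 290/5827 (X = (-7792 + 8952)/(21557 + (36**2 - 139*(-53) - 139*36 - 53*36)) = 1160/(21557 + (1296 + 7367 - 5004 - 1908)) = 1160/(21557 + 1751) = 1160/23308 = 1160*(1/23308) = 290/5827 ≈ 0.049768)
G(137) + X = -163*137 + 290/5827 = -22331 + 290/5827 = -130122447/5827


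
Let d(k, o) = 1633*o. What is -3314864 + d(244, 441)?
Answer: -2594711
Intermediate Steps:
-3314864 + d(244, 441) = -3314864 + 1633*441 = -3314864 + 720153 = -2594711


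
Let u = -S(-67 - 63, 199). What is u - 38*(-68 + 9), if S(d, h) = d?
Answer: 2372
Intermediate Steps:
u = 130 (u = -(-67 - 63) = -1*(-130) = 130)
u - 38*(-68 + 9) = 130 - 38*(-68 + 9) = 130 - 38*(-59) = 130 + 2242 = 2372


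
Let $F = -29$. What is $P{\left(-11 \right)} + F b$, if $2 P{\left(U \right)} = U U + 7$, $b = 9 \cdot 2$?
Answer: $-458$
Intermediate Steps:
$b = 18$
$P{\left(U \right)} = \frac{7}{2} + \frac{U^{2}}{2}$ ($P{\left(U \right)} = \frac{U U + 7}{2} = \frac{U^{2} + 7}{2} = \frac{7 + U^{2}}{2} = \frac{7}{2} + \frac{U^{2}}{2}$)
$P{\left(-11 \right)} + F b = \left(\frac{7}{2} + \frac{\left(-11\right)^{2}}{2}\right) - 522 = \left(\frac{7}{2} + \frac{1}{2} \cdot 121\right) - 522 = \left(\frac{7}{2} + \frac{121}{2}\right) - 522 = 64 - 522 = -458$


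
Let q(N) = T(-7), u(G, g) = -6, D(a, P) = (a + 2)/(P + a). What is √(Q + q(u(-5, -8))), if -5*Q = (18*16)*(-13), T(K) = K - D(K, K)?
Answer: √3633070/70 ≈ 27.229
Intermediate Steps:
D(a, P) = (2 + a)/(P + a)
T(K) = K - (2 + K)/(2*K) (T(K) = K - (2 + K)/(K + K) = K - (2 + K)/(2*K))
q(N) = -103/14 (q(N) = -½ - 7 - 1/(-7) = -½ - 7 - 1*(-⅐) = -½ - 7 + ⅐ = -103/14)
Q = 3744/5 (Q = -18*16*(-13)/5 = -288*(-13)/5 = -⅕*(-3744) = 3744/5 ≈ 748.80)
√(Q + q(u(-5, -8))) = √(3744/5 - 103/14) = √(51901/70) = √3633070/70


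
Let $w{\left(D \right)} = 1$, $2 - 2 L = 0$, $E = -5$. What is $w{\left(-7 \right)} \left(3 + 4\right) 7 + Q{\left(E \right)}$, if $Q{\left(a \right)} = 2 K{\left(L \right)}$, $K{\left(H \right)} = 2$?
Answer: $53$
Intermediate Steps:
$L = 1$ ($L = 1 - 0 = 1 + 0 = 1$)
$Q{\left(a \right)} = 4$ ($Q{\left(a \right)} = 2 \cdot 2 = 4$)
$w{\left(-7 \right)} \left(3 + 4\right) 7 + Q{\left(E \right)} = 1 \left(3 + 4\right) 7 + 4 = 1 \cdot 7 \cdot 7 + 4 = 1 \cdot 49 + 4 = 49 + 4 = 53$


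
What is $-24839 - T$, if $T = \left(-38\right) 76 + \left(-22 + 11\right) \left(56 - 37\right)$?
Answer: $-21742$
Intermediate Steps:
$T = -3097$ ($T = -2888 - 209 = -3097$)
$-24839 - T = -24839 - -3097 = -24839 + 3097 = -21742$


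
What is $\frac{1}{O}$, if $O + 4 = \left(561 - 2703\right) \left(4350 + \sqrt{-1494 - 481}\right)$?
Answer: $\frac{i}{2 \left(- 4658852 i + 5355 \sqrt{79}\right)} \approx -1.0731 \cdot 10^{-7} + 1.0963 \cdot 10^{-9} i$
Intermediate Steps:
$O = -9317704 - 10710 i \sqrt{79}$ ($O = -4 + \left(561 - 2703\right) \left(4350 + \sqrt{-1494 - 481}\right) = -4 - 2142 \left(4350 + \sqrt{-1975}\right) = -4 - 2142 \left(4350 + 5 i \sqrt{79}\right) = -4 - \left(9317700 + 10710 i \sqrt{79}\right) = -9317704 - 10710 i \sqrt{79} \approx -9.3177 \cdot 10^{6} - 95193.0 i$)
$\frac{1}{O} = \frac{1}{-9317704 - 10710 i \sqrt{79}}$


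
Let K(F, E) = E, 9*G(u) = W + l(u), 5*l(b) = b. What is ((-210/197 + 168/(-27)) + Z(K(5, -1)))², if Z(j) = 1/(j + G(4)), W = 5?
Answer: 82103452369/804743424 ≈ 102.02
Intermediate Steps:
l(b) = b/5
G(u) = 5/9 + u/45 (G(u) = (5 + u/5)/9 = 5/9 + u/45)
Z(j) = 1/(29/45 + j) (Z(j) = 1/(j + (5/9 + (1/45)*4)) = 1/(j + (5/9 + 4/45)) = 1/(j + 29/45) = 1/(29/45 + j))
((-210/197 + 168/(-27)) + Z(K(5, -1)))² = ((-210/197 + 168/(-27)) + 45/(29 + 45*(-1)))² = ((-210*1/197 + 168*(-1/27)) + 45/(29 - 45))² = ((-210/197 - 56/9) + 45/(-16))² = (-12922/1773 + 45*(-1/16))² = (-12922/1773 - 45/16)² = (-286537/28368)² = 82103452369/804743424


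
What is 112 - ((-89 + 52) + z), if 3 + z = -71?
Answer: 223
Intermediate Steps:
z = -74 (z = -3 - 71 = -74)
112 - ((-89 + 52) + z) = 112 - ((-89 + 52) - 74) = 112 - (-37 - 74) = 112 - 1*(-111) = 112 + 111 = 223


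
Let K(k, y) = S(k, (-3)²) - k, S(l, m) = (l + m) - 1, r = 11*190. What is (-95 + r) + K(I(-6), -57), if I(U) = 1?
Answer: 2003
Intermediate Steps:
r = 2090
S(l, m) = -1 + l + m
K(k, y) = 8 (K(k, y) = (-1 + k + (-3)²) - k = (-1 + k + 9) - k = (8 + k) - k = 8)
(-95 + r) + K(I(-6), -57) = (-95 + 2090) + 8 = 1995 + 8 = 2003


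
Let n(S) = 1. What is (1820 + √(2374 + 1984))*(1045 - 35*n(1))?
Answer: 1838200 + 1010*√4358 ≈ 1.9049e+6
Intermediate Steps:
(1820 + √(2374 + 1984))*(1045 - 35*n(1)) = (1820 + √(2374 + 1984))*(1045 - 35*1) = (1820 + √4358)*(1045 - 35) = (1820 + √4358)*1010 = 1838200 + 1010*√4358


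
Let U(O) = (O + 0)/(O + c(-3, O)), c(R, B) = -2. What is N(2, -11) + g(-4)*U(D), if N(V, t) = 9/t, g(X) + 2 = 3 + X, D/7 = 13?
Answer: -3804/979 ≈ -3.8856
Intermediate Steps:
D = 91 (D = 7*13 = 91)
g(X) = 1 + X (g(X) = -2 + (3 + X) = 1 + X)
U(O) = O/(-2 + O) (U(O) = (O + 0)/(O - 2) = O/(-2 + O))
N(2, -11) + g(-4)*U(D) = 9/(-11) + (1 - 4)*(91/(-2 + 91)) = 9*(-1/11) - 273/89 = -9/11 - 273/89 = -3804/979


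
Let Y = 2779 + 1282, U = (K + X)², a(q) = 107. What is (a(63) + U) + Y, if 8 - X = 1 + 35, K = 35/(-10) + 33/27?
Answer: 1647457/324 ≈ 5084.7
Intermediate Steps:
K = -41/18 (K = 35*(-⅒) + 33*(1/27) = -7/2 + 11/9 = -41/18 ≈ -2.2778)
X = -28 (X = 8 - (1 + 35) = 8 - 1*36 = 8 - 36 = -28)
U = 297025/324 (U = (-41/18 - 28)² = (-545/18)² = 297025/324 ≈ 916.74)
Y = 4061
(a(63) + U) + Y = (107 + 297025/324) + 4061 = 331693/324 + 4061 = 1647457/324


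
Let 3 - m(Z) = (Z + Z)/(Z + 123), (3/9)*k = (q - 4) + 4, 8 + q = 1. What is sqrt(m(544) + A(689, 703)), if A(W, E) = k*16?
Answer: I*sqrt(148873733)/667 ≈ 18.293*I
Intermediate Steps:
q = -7 (q = -8 + 1 = -7)
k = -21 (k = 3*((-7 - 4) + 4) = 3*(-11 + 4) = 3*(-7) = -21)
m(Z) = 3 - 2*Z/(123 + Z) (m(Z) = 3 - (Z + Z)/(Z + 123) = 3 - 2*Z/(123 + Z))
A(W, E) = -336 (A(W, E) = -21*16 = -336)
sqrt(m(544) + A(689, 703)) = sqrt((369 + 544)/(123 + 544) - 336) = sqrt(913/667 - 336) = sqrt(-223199/667) = I*sqrt(148873733)/667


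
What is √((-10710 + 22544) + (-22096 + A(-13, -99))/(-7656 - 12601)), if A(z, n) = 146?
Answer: 2*√1214119946254/20257 ≈ 108.79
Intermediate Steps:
√((-10710 + 22544) + (-22096 + A(-13, -99))/(-7656 - 12601)) = √((-10710 + 22544) + (-22096 + 146)/(-7656 - 12601)) = √(11834 - 21950/(-20257)) = √(11834 - 21950*(-1/20257)) = √(11834 + 21950/20257) = √(239743288/20257) = 2*√1214119946254/20257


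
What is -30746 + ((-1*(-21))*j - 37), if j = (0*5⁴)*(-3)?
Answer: -30783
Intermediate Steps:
j = 0 (j = (0*625)*(-3) = 0*(-3) = 0)
-30746 + ((-1*(-21))*j - 37) = -30746 + (-1*(-21)*0 - 37) = -30746 + (21*0 - 37) = -30746 + (0 - 37) = -30746 - 37 = -30783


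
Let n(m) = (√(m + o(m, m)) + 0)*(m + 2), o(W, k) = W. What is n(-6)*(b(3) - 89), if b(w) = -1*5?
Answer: 752*I*√3 ≈ 1302.5*I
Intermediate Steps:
b(w) = -5
n(m) = √2*√m*(2 + m) (n(m) = (√(m + m) + 0)*(m + 2) = (√(2*m) + 0)*(2 + m) = (√2*√m + 0)*(2 + m) = (√2*√m)*(2 + m) = √2*√m*(2 + m))
n(-6)*(b(3) - 89) = (√2*√(-6)*(2 - 6))*(-5 - 89) = (√2*(I*√6)*(-4))*(-94) = -8*I*√3*(-94) = 752*I*√3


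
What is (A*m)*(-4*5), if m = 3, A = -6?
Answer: 360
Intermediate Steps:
(A*m)*(-4*5) = (-6*3)*(-4*5) = -18*(-20) = 360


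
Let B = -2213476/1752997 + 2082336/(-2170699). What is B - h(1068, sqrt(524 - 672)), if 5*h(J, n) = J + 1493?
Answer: -9787466640690163/19026144174515 ≈ -514.42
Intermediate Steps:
h(J, n) = 1493/5 + J/5 (h(J, n) = (J + 1493)/5 = (1493 + J)/5 = 1493/5 + J/5)
B = -8455118900716/3805228834903 (B = -2213476*1/1752997 + 2082336*(-1/2170699) = -2213476/1752997 - 2082336/2170699 = -8455118900716/3805228834903 ≈ -2.2220)
B - h(1068, sqrt(524 - 672)) = -8455118900716/3805228834903 - (1493/5 + (1/5)*1068) = -8455118900716/3805228834903 - (1493/5 + 1068/5) = -8455118900716/3805228834903 - 1*2561/5 = -8455118900716/3805228834903 - 2561/5 = -9787466640690163/19026144174515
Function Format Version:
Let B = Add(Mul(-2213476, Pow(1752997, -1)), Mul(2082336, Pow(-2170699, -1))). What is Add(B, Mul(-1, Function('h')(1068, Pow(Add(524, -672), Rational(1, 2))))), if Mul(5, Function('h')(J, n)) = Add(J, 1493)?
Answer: Rational(-9787466640690163, 19026144174515) ≈ -514.42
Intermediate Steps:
Function('h')(J, n) = Add(Rational(1493, 5), Mul(Rational(1, 5), J)) (Function('h')(J, n) = Mul(Rational(1, 5), Add(J, 1493)) = Mul(Rational(1, 5), Add(1493, J)) = Add(Rational(1493, 5), Mul(Rational(1, 5), J)))
B = Rational(-8455118900716, 3805228834903) (B = Add(Mul(-2213476, Rational(1, 1752997)), Mul(2082336, Rational(-1, 2170699))) = Add(Rational(-2213476, 1752997), Rational(-2082336, 2170699)) = Rational(-8455118900716, 3805228834903) ≈ -2.2220)
Add(B, Mul(-1, Function('h')(1068, Pow(Add(524, -672), Rational(1, 2))))) = Add(Rational(-8455118900716, 3805228834903), Mul(-1, Add(Rational(1493, 5), Mul(Rational(1, 5), 1068)))) = Add(Rational(-8455118900716, 3805228834903), Mul(-1, Add(Rational(1493, 5), Rational(1068, 5)))) = Add(Rational(-8455118900716, 3805228834903), Mul(-1, Rational(2561, 5))) = Add(Rational(-8455118900716, 3805228834903), Rational(-2561, 5)) = Rational(-9787466640690163, 19026144174515)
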